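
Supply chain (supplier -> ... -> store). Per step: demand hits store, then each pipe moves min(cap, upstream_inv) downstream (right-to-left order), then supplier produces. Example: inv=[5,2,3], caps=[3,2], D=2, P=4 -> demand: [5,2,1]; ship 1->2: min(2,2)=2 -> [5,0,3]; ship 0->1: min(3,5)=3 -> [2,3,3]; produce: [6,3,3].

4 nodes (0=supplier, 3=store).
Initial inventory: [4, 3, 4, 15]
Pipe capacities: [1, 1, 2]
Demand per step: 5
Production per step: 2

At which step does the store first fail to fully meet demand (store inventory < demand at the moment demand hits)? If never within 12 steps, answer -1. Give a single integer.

Step 1: demand=5,sold=5 ship[2->3]=2 ship[1->2]=1 ship[0->1]=1 prod=2 -> [5 3 3 12]
Step 2: demand=5,sold=5 ship[2->3]=2 ship[1->2]=1 ship[0->1]=1 prod=2 -> [6 3 2 9]
Step 3: demand=5,sold=5 ship[2->3]=2 ship[1->2]=1 ship[0->1]=1 prod=2 -> [7 3 1 6]
Step 4: demand=5,sold=5 ship[2->3]=1 ship[1->2]=1 ship[0->1]=1 prod=2 -> [8 3 1 2]
Step 5: demand=5,sold=2 ship[2->3]=1 ship[1->2]=1 ship[0->1]=1 prod=2 -> [9 3 1 1]
Step 6: demand=5,sold=1 ship[2->3]=1 ship[1->2]=1 ship[0->1]=1 prod=2 -> [10 3 1 1]
Step 7: demand=5,sold=1 ship[2->3]=1 ship[1->2]=1 ship[0->1]=1 prod=2 -> [11 3 1 1]
Step 8: demand=5,sold=1 ship[2->3]=1 ship[1->2]=1 ship[0->1]=1 prod=2 -> [12 3 1 1]
Step 9: demand=5,sold=1 ship[2->3]=1 ship[1->2]=1 ship[0->1]=1 prod=2 -> [13 3 1 1]
Step 10: demand=5,sold=1 ship[2->3]=1 ship[1->2]=1 ship[0->1]=1 prod=2 -> [14 3 1 1]
Step 11: demand=5,sold=1 ship[2->3]=1 ship[1->2]=1 ship[0->1]=1 prod=2 -> [15 3 1 1]
Step 12: demand=5,sold=1 ship[2->3]=1 ship[1->2]=1 ship[0->1]=1 prod=2 -> [16 3 1 1]
First stockout at step 5

5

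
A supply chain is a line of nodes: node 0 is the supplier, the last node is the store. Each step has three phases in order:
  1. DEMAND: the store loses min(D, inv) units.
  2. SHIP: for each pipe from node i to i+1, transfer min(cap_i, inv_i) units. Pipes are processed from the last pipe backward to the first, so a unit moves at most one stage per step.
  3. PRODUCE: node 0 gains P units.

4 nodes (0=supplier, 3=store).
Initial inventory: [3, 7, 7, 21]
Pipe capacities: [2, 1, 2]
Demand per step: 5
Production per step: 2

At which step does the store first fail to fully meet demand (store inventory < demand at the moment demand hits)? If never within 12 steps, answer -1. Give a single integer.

Step 1: demand=5,sold=5 ship[2->3]=2 ship[1->2]=1 ship[0->1]=2 prod=2 -> [3 8 6 18]
Step 2: demand=5,sold=5 ship[2->3]=2 ship[1->2]=1 ship[0->1]=2 prod=2 -> [3 9 5 15]
Step 3: demand=5,sold=5 ship[2->3]=2 ship[1->2]=1 ship[0->1]=2 prod=2 -> [3 10 4 12]
Step 4: demand=5,sold=5 ship[2->3]=2 ship[1->2]=1 ship[0->1]=2 prod=2 -> [3 11 3 9]
Step 5: demand=5,sold=5 ship[2->3]=2 ship[1->2]=1 ship[0->1]=2 prod=2 -> [3 12 2 6]
Step 6: demand=5,sold=5 ship[2->3]=2 ship[1->2]=1 ship[0->1]=2 prod=2 -> [3 13 1 3]
Step 7: demand=5,sold=3 ship[2->3]=1 ship[1->2]=1 ship[0->1]=2 prod=2 -> [3 14 1 1]
Step 8: demand=5,sold=1 ship[2->3]=1 ship[1->2]=1 ship[0->1]=2 prod=2 -> [3 15 1 1]
Step 9: demand=5,sold=1 ship[2->3]=1 ship[1->2]=1 ship[0->1]=2 prod=2 -> [3 16 1 1]
Step 10: demand=5,sold=1 ship[2->3]=1 ship[1->2]=1 ship[0->1]=2 prod=2 -> [3 17 1 1]
Step 11: demand=5,sold=1 ship[2->3]=1 ship[1->2]=1 ship[0->1]=2 prod=2 -> [3 18 1 1]
Step 12: demand=5,sold=1 ship[2->3]=1 ship[1->2]=1 ship[0->1]=2 prod=2 -> [3 19 1 1]
First stockout at step 7

7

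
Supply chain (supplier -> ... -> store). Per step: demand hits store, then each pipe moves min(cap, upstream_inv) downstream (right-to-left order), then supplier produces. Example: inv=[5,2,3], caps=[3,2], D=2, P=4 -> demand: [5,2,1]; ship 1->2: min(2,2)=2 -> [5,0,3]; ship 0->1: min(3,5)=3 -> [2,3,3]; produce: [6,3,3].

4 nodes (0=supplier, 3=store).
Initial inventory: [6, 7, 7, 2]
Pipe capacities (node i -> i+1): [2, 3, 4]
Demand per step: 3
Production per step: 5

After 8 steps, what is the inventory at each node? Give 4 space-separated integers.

Step 1: demand=3,sold=2 ship[2->3]=4 ship[1->2]=3 ship[0->1]=2 prod=5 -> inv=[9 6 6 4]
Step 2: demand=3,sold=3 ship[2->3]=4 ship[1->2]=3 ship[0->1]=2 prod=5 -> inv=[12 5 5 5]
Step 3: demand=3,sold=3 ship[2->3]=4 ship[1->2]=3 ship[0->1]=2 prod=5 -> inv=[15 4 4 6]
Step 4: demand=3,sold=3 ship[2->3]=4 ship[1->2]=3 ship[0->1]=2 prod=5 -> inv=[18 3 3 7]
Step 5: demand=3,sold=3 ship[2->3]=3 ship[1->2]=3 ship[0->1]=2 prod=5 -> inv=[21 2 3 7]
Step 6: demand=3,sold=3 ship[2->3]=3 ship[1->2]=2 ship[0->1]=2 prod=5 -> inv=[24 2 2 7]
Step 7: demand=3,sold=3 ship[2->3]=2 ship[1->2]=2 ship[0->1]=2 prod=5 -> inv=[27 2 2 6]
Step 8: demand=3,sold=3 ship[2->3]=2 ship[1->2]=2 ship[0->1]=2 prod=5 -> inv=[30 2 2 5]

30 2 2 5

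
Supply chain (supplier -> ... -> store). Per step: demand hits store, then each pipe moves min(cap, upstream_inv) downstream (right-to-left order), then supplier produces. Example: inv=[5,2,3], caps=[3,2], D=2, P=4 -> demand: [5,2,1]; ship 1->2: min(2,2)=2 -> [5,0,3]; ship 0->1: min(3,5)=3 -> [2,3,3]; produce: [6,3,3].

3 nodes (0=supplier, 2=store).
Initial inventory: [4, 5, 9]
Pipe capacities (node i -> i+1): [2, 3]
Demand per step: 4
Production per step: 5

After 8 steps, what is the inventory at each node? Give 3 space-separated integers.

Step 1: demand=4,sold=4 ship[1->2]=3 ship[0->1]=2 prod=5 -> inv=[7 4 8]
Step 2: demand=4,sold=4 ship[1->2]=3 ship[0->1]=2 prod=5 -> inv=[10 3 7]
Step 3: demand=4,sold=4 ship[1->2]=3 ship[0->1]=2 prod=5 -> inv=[13 2 6]
Step 4: demand=4,sold=4 ship[1->2]=2 ship[0->1]=2 prod=5 -> inv=[16 2 4]
Step 5: demand=4,sold=4 ship[1->2]=2 ship[0->1]=2 prod=5 -> inv=[19 2 2]
Step 6: demand=4,sold=2 ship[1->2]=2 ship[0->1]=2 prod=5 -> inv=[22 2 2]
Step 7: demand=4,sold=2 ship[1->2]=2 ship[0->1]=2 prod=5 -> inv=[25 2 2]
Step 8: demand=4,sold=2 ship[1->2]=2 ship[0->1]=2 prod=5 -> inv=[28 2 2]

28 2 2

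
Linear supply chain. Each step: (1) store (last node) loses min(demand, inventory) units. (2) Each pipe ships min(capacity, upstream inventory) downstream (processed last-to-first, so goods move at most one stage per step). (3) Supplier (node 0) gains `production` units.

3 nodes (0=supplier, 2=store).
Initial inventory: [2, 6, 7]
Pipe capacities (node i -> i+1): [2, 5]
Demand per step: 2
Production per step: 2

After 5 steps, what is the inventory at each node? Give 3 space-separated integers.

Step 1: demand=2,sold=2 ship[1->2]=5 ship[0->1]=2 prod=2 -> inv=[2 3 10]
Step 2: demand=2,sold=2 ship[1->2]=3 ship[0->1]=2 prod=2 -> inv=[2 2 11]
Step 3: demand=2,sold=2 ship[1->2]=2 ship[0->1]=2 prod=2 -> inv=[2 2 11]
Step 4: demand=2,sold=2 ship[1->2]=2 ship[0->1]=2 prod=2 -> inv=[2 2 11]
Step 5: demand=2,sold=2 ship[1->2]=2 ship[0->1]=2 prod=2 -> inv=[2 2 11]

2 2 11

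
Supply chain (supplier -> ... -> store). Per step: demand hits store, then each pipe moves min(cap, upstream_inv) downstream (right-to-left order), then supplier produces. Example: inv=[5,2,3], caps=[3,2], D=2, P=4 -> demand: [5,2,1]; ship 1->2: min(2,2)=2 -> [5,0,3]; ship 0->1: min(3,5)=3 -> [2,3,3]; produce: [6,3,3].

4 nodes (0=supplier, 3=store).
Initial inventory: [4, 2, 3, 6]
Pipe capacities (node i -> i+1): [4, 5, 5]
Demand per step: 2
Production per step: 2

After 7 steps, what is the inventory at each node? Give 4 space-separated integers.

Step 1: demand=2,sold=2 ship[2->3]=3 ship[1->2]=2 ship[0->1]=4 prod=2 -> inv=[2 4 2 7]
Step 2: demand=2,sold=2 ship[2->3]=2 ship[1->2]=4 ship[0->1]=2 prod=2 -> inv=[2 2 4 7]
Step 3: demand=2,sold=2 ship[2->3]=4 ship[1->2]=2 ship[0->1]=2 prod=2 -> inv=[2 2 2 9]
Step 4: demand=2,sold=2 ship[2->3]=2 ship[1->2]=2 ship[0->1]=2 prod=2 -> inv=[2 2 2 9]
Step 5: demand=2,sold=2 ship[2->3]=2 ship[1->2]=2 ship[0->1]=2 prod=2 -> inv=[2 2 2 9]
Step 6: demand=2,sold=2 ship[2->3]=2 ship[1->2]=2 ship[0->1]=2 prod=2 -> inv=[2 2 2 9]
Step 7: demand=2,sold=2 ship[2->3]=2 ship[1->2]=2 ship[0->1]=2 prod=2 -> inv=[2 2 2 9]

2 2 2 9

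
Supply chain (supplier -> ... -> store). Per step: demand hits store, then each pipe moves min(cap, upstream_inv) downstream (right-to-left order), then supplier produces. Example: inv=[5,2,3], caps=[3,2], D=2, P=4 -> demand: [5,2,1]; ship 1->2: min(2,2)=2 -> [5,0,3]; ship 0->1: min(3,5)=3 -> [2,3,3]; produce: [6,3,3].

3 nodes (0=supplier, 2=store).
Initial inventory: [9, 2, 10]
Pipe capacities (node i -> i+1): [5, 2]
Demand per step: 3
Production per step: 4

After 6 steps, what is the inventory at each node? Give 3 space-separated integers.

Step 1: demand=3,sold=3 ship[1->2]=2 ship[0->1]=5 prod=4 -> inv=[8 5 9]
Step 2: demand=3,sold=3 ship[1->2]=2 ship[0->1]=5 prod=4 -> inv=[7 8 8]
Step 3: demand=3,sold=3 ship[1->2]=2 ship[0->1]=5 prod=4 -> inv=[6 11 7]
Step 4: demand=3,sold=3 ship[1->2]=2 ship[0->1]=5 prod=4 -> inv=[5 14 6]
Step 5: demand=3,sold=3 ship[1->2]=2 ship[0->1]=5 prod=4 -> inv=[4 17 5]
Step 6: demand=3,sold=3 ship[1->2]=2 ship[0->1]=4 prod=4 -> inv=[4 19 4]

4 19 4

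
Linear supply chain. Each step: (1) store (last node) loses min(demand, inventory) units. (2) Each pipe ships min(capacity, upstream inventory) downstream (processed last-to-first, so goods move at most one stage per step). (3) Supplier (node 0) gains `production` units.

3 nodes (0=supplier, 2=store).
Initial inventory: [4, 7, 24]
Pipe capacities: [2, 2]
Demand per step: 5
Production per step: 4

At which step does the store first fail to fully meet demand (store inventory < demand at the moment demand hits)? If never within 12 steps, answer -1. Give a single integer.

Step 1: demand=5,sold=5 ship[1->2]=2 ship[0->1]=2 prod=4 -> [6 7 21]
Step 2: demand=5,sold=5 ship[1->2]=2 ship[0->1]=2 prod=4 -> [8 7 18]
Step 3: demand=5,sold=5 ship[1->2]=2 ship[0->1]=2 prod=4 -> [10 7 15]
Step 4: demand=5,sold=5 ship[1->2]=2 ship[0->1]=2 prod=4 -> [12 7 12]
Step 5: demand=5,sold=5 ship[1->2]=2 ship[0->1]=2 prod=4 -> [14 7 9]
Step 6: demand=5,sold=5 ship[1->2]=2 ship[0->1]=2 prod=4 -> [16 7 6]
Step 7: demand=5,sold=5 ship[1->2]=2 ship[0->1]=2 prod=4 -> [18 7 3]
Step 8: demand=5,sold=3 ship[1->2]=2 ship[0->1]=2 prod=4 -> [20 7 2]
Step 9: demand=5,sold=2 ship[1->2]=2 ship[0->1]=2 prod=4 -> [22 7 2]
Step 10: demand=5,sold=2 ship[1->2]=2 ship[0->1]=2 prod=4 -> [24 7 2]
Step 11: demand=5,sold=2 ship[1->2]=2 ship[0->1]=2 prod=4 -> [26 7 2]
Step 12: demand=5,sold=2 ship[1->2]=2 ship[0->1]=2 prod=4 -> [28 7 2]
First stockout at step 8

8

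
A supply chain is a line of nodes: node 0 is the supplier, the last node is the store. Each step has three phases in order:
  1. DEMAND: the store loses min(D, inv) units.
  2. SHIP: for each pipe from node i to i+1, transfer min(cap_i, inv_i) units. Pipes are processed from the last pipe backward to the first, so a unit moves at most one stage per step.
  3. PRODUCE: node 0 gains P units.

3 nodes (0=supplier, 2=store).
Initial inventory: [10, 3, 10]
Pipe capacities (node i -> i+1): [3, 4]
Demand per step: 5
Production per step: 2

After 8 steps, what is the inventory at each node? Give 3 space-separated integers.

Step 1: demand=5,sold=5 ship[1->2]=3 ship[0->1]=3 prod=2 -> inv=[9 3 8]
Step 2: demand=5,sold=5 ship[1->2]=3 ship[0->1]=3 prod=2 -> inv=[8 3 6]
Step 3: demand=5,sold=5 ship[1->2]=3 ship[0->1]=3 prod=2 -> inv=[7 3 4]
Step 4: demand=5,sold=4 ship[1->2]=3 ship[0->1]=3 prod=2 -> inv=[6 3 3]
Step 5: demand=5,sold=3 ship[1->2]=3 ship[0->1]=3 prod=2 -> inv=[5 3 3]
Step 6: demand=5,sold=3 ship[1->2]=3 ship[0->1]=3 prod=2 -> inv=[4 3 3]
Step 7: demand=5,sold=3 ship[1->2]=3 ship[0->1]=3 prod=2 -> inv=[3 3 3]
Step 8: demand=5,sold=3 ship[1->2]=3 ship[0->1]=3 prod=2 -> inv=[2 3 3]

2 3 3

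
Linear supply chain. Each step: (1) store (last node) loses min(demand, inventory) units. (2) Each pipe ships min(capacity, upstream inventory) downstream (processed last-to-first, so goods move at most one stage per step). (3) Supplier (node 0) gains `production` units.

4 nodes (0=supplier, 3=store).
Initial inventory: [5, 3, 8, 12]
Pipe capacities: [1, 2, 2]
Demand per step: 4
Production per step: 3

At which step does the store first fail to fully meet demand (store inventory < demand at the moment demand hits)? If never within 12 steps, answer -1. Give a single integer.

Step 1: demand=4,sold=4 ship[2->3]=2 ship[1->2]=2 ship[0->1]=1 prod=3 -> [7 2 8 10]
Step 2: demand=4,sold=4 ship[2->3]=2 ship[1->2]=2 ship[0->1]=1 prod=3 -> [9 1 8 8]
Step 3: demand=4,sold=4 ship[2->3]=2 ship[1->2]=1 ship[0->1]=1 prod=3 -> [11 1 7 6]
Step 4: demand=4,sold=4 ship[2->3]=2 ship[1->2]=1 ship[0->1]=1 prod=3 -> [13 1 6 4]
Step 5: demand=4,sold=4 ship[2->3]=2 ship[1->2]=1 ship[0->1]=1 prod=3 -> [15 1 5 2]
Step 6: demand=4,sold=2 ship[2->3]=2 ship[1->2]=1 ship[0->1]=1 prod=3 -> [17 1 4 2]
Step 7: demand=4,sold=2 ship[2->3]=2 ship[1->2]=1 ship[0->1]=1 prod=3 -> [19 1 3 2]
Step 8: demand=4,sold=2 ship[2->3]=2 ship[1->2]=1 ship[0->1]=1 prod=3 -> [21 1 2 2]
Step 9: demand=4,sold=2 ship[2->3]=2 ship[1->2]=1 ship[0->1]=1 prod=3 -> [23 1 1 2]
Step 10: demand=4,sold=2 ship[2->3]=1 ship[1->2]=1 ship[0->1]=1 prod=3 -> [25 1 1 1]
Step 11: demand=4,sold=1 ship[2->3]=1 ship[1->2]=1 ship[0->1]=1 prod=3 -> [27 1 1 1]
Step 12: demand=4,sold=1 ship[2->3]=1 ship[1->2]=1 ship[0->1]=1 prod=3 -> [29 1 1 1]
First stockout at step 6

6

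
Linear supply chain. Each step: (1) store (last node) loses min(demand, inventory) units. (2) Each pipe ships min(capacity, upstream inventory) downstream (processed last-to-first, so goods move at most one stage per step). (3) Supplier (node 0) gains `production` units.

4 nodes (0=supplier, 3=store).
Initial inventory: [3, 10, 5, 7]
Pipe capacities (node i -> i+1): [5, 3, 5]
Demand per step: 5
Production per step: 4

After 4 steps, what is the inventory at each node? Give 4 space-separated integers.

Step 1: demand=5,sold=5 ship[2->3]=5 ship[1->2]=3 ship[0->1]=3 prod=4 -> inv=[4 10 3 7]
Step 2: demand=5,sold=5 ship[2->3]=3 ship[1->2]=3 ship[0->1]=4 prod=4 -> inv=[4 11 3 5]
Step 3: demand=5,sold=5 ship[2->3]=3 ship[1->2]=3 ship[0->1]=4 prod=4 -> inv=[4 12 3 3]
Step 4: demand=5,sold=3 ship[2->3]=3 ship[1->2]=3 ship[0->1]=4 prod=4 -> inv=[4 13 3 3]

4 13 3 3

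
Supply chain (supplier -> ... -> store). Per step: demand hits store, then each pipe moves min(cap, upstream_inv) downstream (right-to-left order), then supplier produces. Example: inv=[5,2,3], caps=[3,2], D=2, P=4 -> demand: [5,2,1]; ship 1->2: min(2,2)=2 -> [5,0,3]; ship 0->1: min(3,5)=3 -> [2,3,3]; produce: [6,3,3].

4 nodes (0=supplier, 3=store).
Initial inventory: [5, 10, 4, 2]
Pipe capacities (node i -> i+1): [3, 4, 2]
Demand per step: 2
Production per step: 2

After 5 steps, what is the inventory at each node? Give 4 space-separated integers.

Step 1: demand=2,sold=2 ship[2->3]=2 ship[1->2]=4 ship[0->1]=3 prod=2 -> inv=[4 9 6 2]
Step 2: demand=2,sold=2 ship[2->3]=2 ship[1->2]=4 ship[0->1]=3 prod=2 -> inv=[3 8 8 2]
Step 3: demand=2,sold=2 ship[2->3]=2 ship[1->2]=4 ship[0->1]=3 prod=2 -> inv=[2 7 10 2]
Step 4: demand=2,sold=2 ship[2->3]=2 ship[1->2]=4 ship[0->1]=2 prod=2 -> inv=[2 5 12 2]
Step 5: demand=2,sold=2 ship[2->3]=2 ship[1->2]=4 ship[0->1]=2 prod=2 -> inv=[2 3 14 2]

2 3 14 2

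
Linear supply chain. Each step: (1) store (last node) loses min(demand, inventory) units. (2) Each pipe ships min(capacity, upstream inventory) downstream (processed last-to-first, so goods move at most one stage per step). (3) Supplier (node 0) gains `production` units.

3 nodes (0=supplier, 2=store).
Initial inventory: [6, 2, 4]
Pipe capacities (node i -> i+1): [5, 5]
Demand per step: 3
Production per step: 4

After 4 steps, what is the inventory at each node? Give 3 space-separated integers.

Step 1: demand=3,sold=3 ship[1->2]=2 ship[0->1]=5 prod=4 -> inv=[5 5 3]
Step 2: demand=3,sold=3 ship[1->2]=5 ship[0->1]=5 prod=4 -> inv=[4 5 5]
Step 3: demand=3,sold=3 ship[1->2]=5 ship[0->1]=4 prod=4 -> inv=[4 4 7]
Step 4: demand=3,sold=3 ship[1->2]=4 ship[0->1]=4 prod=4 -> inv=[4 4 8]

4 4 8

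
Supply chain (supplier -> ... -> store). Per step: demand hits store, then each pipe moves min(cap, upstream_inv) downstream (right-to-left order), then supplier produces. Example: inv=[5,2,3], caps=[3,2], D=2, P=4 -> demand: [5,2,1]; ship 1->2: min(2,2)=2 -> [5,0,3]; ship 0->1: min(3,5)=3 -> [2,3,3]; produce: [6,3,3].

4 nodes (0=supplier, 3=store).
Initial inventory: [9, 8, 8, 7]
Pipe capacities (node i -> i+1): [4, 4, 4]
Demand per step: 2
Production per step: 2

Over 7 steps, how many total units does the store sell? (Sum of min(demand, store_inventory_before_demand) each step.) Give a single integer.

Answer: 14

Derivation:
Step 1: sold=2 (running total=2) -> [7 8 8 9]
Step 2: sold=2 (running total=4) -> [5 8 8 11]
Step 3: sold=2 (running total=6) -> [3 8 8 13]
Step 4: sold=2 (running total=8) -> [2 7 8 15]
Step 5: sold=2 (running total=10) -> [2 5 8 17]
Step 6: sold=2 (running total=12) -> [2 3 8 19]
Step 7: sold=2 (running total=14) -> [2 2 7 21]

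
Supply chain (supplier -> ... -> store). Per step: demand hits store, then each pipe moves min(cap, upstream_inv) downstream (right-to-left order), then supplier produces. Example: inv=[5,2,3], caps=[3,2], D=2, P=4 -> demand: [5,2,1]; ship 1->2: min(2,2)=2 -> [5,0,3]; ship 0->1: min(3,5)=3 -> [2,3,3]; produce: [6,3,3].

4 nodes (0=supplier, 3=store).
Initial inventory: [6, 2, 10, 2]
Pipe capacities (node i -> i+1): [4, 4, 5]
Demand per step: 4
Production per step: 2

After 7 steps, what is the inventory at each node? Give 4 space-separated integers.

Step 1: demand=4,sold=2 ship[2->3]=5 ship[1->2]=2 ship[0->1]=4 prod=2 -> inv=[4 4 7 5]
Step 2: demand=4,sold=4 ship[2->3]=5 ship[1->2]=4 ship[0->1]=4 prod=2 -> inv=[2 4 6 6]
Step 3: demand=4,sold=4 ship[2->3]=5 ship[1->2]=4 ship[0->1]=2 prod=2 -> inv=[2 2 5 7]
Step 4: demand=4,sold=4 ship[2->3]=5 ship[1->2]=2 ship[0->1]=2 prod=2 -> inv=[2 2 2 8]
Step 5: demand=4,sold=4 ship[2->3]=2 ship[1->2]=2 ship[0->1]=2 prod=2 -> inv=[2 2 2 6]
Step 6: demand=4,sold=4 ship[2->3]=2 ship[1->2]=2 ship[0->1]=2 prod=2 -> inv=[2 2 2 4]
Step 7: demand=4,sold=4 ship[2->3]=2 ship[1->2]=2 ship[0->1]=2 prod=2 -> inv=[2 2 2 2]

2 2 2 2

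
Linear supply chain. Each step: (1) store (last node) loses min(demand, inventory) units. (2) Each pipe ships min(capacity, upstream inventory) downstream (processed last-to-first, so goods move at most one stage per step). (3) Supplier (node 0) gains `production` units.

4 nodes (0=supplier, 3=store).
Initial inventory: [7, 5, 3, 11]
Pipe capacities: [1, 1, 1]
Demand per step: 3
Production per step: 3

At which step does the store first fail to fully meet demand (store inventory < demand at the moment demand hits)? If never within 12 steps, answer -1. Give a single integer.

Step 1: demand=3,sold=3 ship[2->3]=1 ship[1->2]=1 ship[0->1]=1 prod=3 -> [9 5 3 9]
Step 2: demand=3,sold=3 ship[2->3]=1 ship[1->2]=1 ship[0->1]=1 prod=3 -> [11 5 3 7]
Step 3: demand=3,sold=3 ship[2->3]=1 ship[1->2]=1 ship[0->1]=1 prod=3 -> [13 5 3 5]
Step 4: demand=3,sold=3 ship[2->3]=1 ship[1->2]=1 ship[0->1]=1 prod=3 -> [15 5 3 3]
Step 5: demand=3,sold=3 ship[2->3]=1 ship[1->2]=1 ship[0->1]=1 prod=3 -> [17 5 3 1]
Step 6: demand=3,sold=1 ship[2->3]=1 ship[1->2]=1 ship[0->1]=1 prod=3 -> [19 5 3 1]
Step 7: demand=3,sold=1 ship[2->3]=1 ship[1->2]=1 ship[0->1]=1 prod=3 -> [21 5 3 1]
Step 8: demand=3,sold=1 ship[2->3]=1 ship[1->2]=1 ship[0->1]=1 prod=3 -> [23 5 3 1]
Step 9: demand=3,sold=1 ship[2->3]=1 ship[1->2]=1 ship[0->1]=1 prod=3 -> [25 5 3 1]
Step 10: demand=3,sold=1 ship[2->3]=1 ship[1->2]=1 ship[0->1]=1 prod=3 -> [27 5 3 1]
Step 11: demand=3,sold=1 ship[2->3]=1 ship[1->2]=1 ship[0->1]=1 prod=3 -> [29 5 3 1]
Step 12: demand=3,sold=1 ship[2->3]=1 ship[1->2]=1 ship[0->1]=1 prod=3 -> [31 5 3 1]
First stockout at step 6

6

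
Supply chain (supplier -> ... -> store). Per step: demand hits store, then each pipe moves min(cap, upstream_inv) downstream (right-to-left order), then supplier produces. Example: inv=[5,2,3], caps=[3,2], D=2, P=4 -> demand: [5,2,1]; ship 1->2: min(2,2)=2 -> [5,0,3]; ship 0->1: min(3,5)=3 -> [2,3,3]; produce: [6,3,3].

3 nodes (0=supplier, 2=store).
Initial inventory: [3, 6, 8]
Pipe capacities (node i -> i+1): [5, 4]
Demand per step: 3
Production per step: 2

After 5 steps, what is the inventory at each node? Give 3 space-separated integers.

Step 1: demand=3,sold=3 ship[1->2]=4 ship[0->1]=3 prod=2 -> inv=[2 5 9]
Step 2: demand=3,sold=3 ship[1->2]=4 ship[0->1]=2 prod=2 -> inv=[2 3 10]
Step 3: demand=3,sold=3 ship[1->2]=3 ship[0->1]=2 prod=2 -> inv=[2 2 10]
Step 4: demand=3,sold=3 ship[1->2]=2 ship[0->1]=2 prod=2 -> inv=[2 2 9]
Step 5: demand=3,sold=3 ship[1->2]=2 ship[0->1]=2 prod=2 -> inv=[2 2 8]

2 2 8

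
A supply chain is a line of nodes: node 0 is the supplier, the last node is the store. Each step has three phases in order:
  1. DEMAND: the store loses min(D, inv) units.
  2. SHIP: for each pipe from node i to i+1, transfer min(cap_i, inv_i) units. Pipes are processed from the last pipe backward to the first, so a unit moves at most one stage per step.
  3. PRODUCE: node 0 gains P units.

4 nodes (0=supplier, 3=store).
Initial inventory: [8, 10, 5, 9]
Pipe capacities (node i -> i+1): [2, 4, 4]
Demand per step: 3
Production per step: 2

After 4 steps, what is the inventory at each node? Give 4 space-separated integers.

Step 1: demand=3,sold=3 ship[2->3]=4 ship[1->2]=4 ship[0->1]=2 prod=2 -> inv=[8 8 5 10]
Step 2: demand=3,sold=3 ship[2->3]=4 ship[1->2]=4 ship[0->1]=2 prod=2 -> inv=[8 6 5 11]
Step 3: demand=3,sold=3 ship[2->3]=4 ship[1->2]=4 ship[0->1]=2 prod=2 -> inv=[8 4 5 12]
Step 4: demand=3,sold=3 ship[2->3]=4 ship[1->2]=4 ship[0->1]=2 prod=2 -> inv=[8 2 5 13]

8 2 5 13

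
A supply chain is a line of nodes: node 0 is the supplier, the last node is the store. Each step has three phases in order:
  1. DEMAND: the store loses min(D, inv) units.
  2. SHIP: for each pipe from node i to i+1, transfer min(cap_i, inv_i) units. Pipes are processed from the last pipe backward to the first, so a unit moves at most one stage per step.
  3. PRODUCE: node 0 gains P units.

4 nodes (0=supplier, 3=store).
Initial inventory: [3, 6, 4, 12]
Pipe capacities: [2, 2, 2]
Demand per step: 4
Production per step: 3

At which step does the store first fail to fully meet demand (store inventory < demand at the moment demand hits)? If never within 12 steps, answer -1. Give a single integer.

Step 1: demand=4,sold=4 ship[2->3]=2 ship[1->2]=2 ship[0->1]=2 prod=3 -> [4 6 4 10]
Step 2: demand=4,sold=4 ship[2->3]=2 ship[1->2]=2 ship[0->1]=2 prod=3 -> [5 6 4 8]
Step 3: demand=4,sold=4 ship[2->3]=2 ship[1->2]=2 ship[0->1]=2 prod=3 -> [6 6 4 6]
Step 4: demand=4,sold=4 ship[2->3]=2 ship[1->2]=2 ship[0->1]=2 prod=3 -> [7 6 4 4]
Step 5: demand=4,sold=4 ship[2->3]=2 ship[1->2]=2 ship[0->1]=2 prod=3 -> [8 6 4 2]
Step 6: demand=4,sold=2 ship[2->3]=2 ship[1->2]=2 ship[0->1]=2 prod=3 -> [9 6 4 2]
Step 7: demand=4,sold=2 ship[2->3]=2 ship[1->2]=2 ship[0->1]=2 prod=3 -> [10 6 4 2]
Step 8: demand=4,sold=2 ship[2->3]=2 ship[1->2]=2 ship[0->1]=2 prod=3 -> [11 6 4 2]
Step 9: demand=4,sold=2 ship[2->3]=2 ship[1->2]=2 ship[0->1]=2 prod=3 -> [12 6 4 2]
Step 10: demand=4,sold=2 ship[2->3]=2 ship[1->2]=2 ship[0->1]=2 prod=3 -> [13 6 4 2]
Step 11: demand=4,sold=2 ship[2->3]=2 ship[1->2]=2 ship[0->1]=2 prod=3 -> [14 6 4 2]
Step 12: demand=4,sold=2 ship[2->3]=2 ship[1->2]=2 ship[0->1]=2 prod=3 -> [15 6 4 2]
First stockout at step 6

6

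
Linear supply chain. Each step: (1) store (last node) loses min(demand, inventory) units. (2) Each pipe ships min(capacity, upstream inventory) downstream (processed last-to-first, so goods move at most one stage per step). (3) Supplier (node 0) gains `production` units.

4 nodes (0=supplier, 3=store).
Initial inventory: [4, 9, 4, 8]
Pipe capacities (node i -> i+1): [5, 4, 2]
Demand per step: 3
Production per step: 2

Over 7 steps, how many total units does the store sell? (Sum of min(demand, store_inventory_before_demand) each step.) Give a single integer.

Step 1: sold=3 (running total=3) -> [2 9 6 7]
Step 2: sold=3 (running total=6) -> [2 7 8 6]
Step 3: sold=3 (running total=9) -> [2 5 10 5]
Step 4: sold=3 (running total=12) -> [2 3 12 4]
Step 5: sold=3 (running total=15) -> [2 2 13 3]
Step 6: sold=3 (running total=18) -> [2 2 13 2]
Step 7: sold=2 (running total=20) -> [2 2 13 2]

Answer: 20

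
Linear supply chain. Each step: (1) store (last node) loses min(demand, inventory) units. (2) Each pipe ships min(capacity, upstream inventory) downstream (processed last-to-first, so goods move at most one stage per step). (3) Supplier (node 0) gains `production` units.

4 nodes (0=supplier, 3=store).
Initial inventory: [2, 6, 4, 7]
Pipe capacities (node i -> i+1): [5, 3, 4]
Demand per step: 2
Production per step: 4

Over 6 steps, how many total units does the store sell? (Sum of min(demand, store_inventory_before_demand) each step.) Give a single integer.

Answer: 12

Derivation:
Step 1: sold=2 (running total=2) -> [4 5 3 9]
Step 2: sold=2 (running total=4) -> [4 6 3 10]
Step 3: sold=2 (running total=6) -> [4 7 3 11]
Step 4: sold=2 (running total=8) -> [4 8 3 12]
Step 5: sold=2 (running total=10) -> [4 9 3 13]
Step 6: sold=2 (running total=12) -> [4 10 3 14]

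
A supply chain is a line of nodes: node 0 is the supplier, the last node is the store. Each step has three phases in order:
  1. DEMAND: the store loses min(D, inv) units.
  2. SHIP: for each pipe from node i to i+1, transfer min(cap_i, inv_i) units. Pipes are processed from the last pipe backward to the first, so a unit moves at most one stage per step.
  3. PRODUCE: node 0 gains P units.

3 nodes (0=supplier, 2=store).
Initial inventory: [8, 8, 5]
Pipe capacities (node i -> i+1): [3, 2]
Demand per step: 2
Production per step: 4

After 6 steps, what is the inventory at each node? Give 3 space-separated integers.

Step 1: demand=2,sold=2 ship[1->2]=2 ship[0->1]=3 prod=4 -> inv=[9 9 5]
Step 2: demand=2,sold=2 ship[1->2]=2 ship[0->1]=3 prod=4 -> inv=[10 10 5]
Step 3: demand=2,sold=2 ship[1->2]=2 ship[0->1]=3 prod=4 -> inv=[11 11 5]
Step 4: demand=2,sold=2 ship[1->2]=2 ship[0->1]=3 prod=4 -> inv=[12 12 5]
Step 5: demand=2,sold=2 ship[1->2]=2 ship[0->1]=3 prod=4 -> inv=[13 13 5]
Step 6: demand=2,sold=2 ship[1->2]=2 ship[0->1]=3 prod=4 -> inv=[14 14 5]

14 14 5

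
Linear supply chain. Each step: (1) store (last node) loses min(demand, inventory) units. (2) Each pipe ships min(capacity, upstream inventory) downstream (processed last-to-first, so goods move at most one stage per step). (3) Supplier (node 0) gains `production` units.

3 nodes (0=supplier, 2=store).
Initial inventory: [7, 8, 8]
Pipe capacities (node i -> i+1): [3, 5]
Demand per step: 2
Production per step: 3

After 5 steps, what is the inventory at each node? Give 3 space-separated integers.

Step 1: demand=2,sold=2 ship[1->2]=5 ship[0->1]=3 prod=3 -> inv=[7 6 11]
Step 2: demand=2,sold=2 ship[1->2]=5 ship[0->1]=3 prod=3 -> inv=[7 4 14]
Step 3: demand=2,sold=2 ship[1->2]=4 ship[0->1]=3 prod=3 -> inv=[7 3 16]
Step 4: demand=2,sold=2 ship[1->2]=3 ship[0->1]=3 prod=3 -> inv=[7 3 17]
Step 5: demand=2,sold=2 ship[1->2]=3 ship[0->1]=3 prod=3 -> inv=[7 3 18]

7 3 18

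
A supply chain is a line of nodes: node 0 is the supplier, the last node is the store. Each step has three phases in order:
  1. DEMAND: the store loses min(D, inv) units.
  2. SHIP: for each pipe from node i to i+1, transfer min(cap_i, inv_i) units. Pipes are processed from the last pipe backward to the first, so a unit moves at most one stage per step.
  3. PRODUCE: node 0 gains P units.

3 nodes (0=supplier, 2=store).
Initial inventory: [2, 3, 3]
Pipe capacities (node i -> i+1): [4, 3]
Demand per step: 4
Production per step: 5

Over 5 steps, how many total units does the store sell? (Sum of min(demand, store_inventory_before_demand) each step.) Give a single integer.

Answer: 14

Derivation:
Step 1: sold=3 (running total=3) -> [5 2 3]
Step 2: sold=3 (running total=6) -> [6 4 2]
Step 3: sold=2 (running total=8) -> [7 5 3]
Step 4: sold=3 (running total=11) -> [8 6 3]
Step 5: sold=3 (running total=14) -> [9 7 3]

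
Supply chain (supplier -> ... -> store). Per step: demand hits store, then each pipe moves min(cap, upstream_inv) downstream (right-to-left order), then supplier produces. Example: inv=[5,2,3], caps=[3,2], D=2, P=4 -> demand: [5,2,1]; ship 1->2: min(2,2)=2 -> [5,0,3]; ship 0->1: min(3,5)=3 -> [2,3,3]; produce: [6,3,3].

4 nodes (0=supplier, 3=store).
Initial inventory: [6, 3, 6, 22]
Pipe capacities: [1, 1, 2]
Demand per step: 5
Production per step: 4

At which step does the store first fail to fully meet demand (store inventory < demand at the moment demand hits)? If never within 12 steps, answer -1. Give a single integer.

Step 1: demand=5,sold=5 ship[2->3]=2 ship[1->2]=1 ship[0->1]=1 prod=4 -> [9 3 5 19]
Step 2: demand=5,sold=5 ship[2->3]=2 ship[1->2]=1 ship[0->1]=1 prod=4 -> [12 3 4 16]
Step 3: demand=5,sold=5 ship[2->3]=2 ship[1->2]=1 ship[0->1]=1 prod=4 -> [15 3 3 13]
Step 4: demand=5,sold=5 ship[2->3]=2 ship[1->2]=1 ship[0->1]=1 prod=4 -> [18 3 2 10]
Step 5: demand=5,sold=5 ship[2->3]=2 ship[1->2]=1 ship[0->1]=1 prod=4 -> [21 3 1 7]
Step 6: demand=5,sold=5 ship[2->3]=1 ship[1->2]=1 ship[0->1]=1 prod=4 -> [24 3 1 3]
Step 7: demand=5,sold=3 ship[2->3]=1 ship[1->2]=1 ship[0->1]=1 prod=4 -> [27 3 1 1]
Step 8: demand=5,sold=1 ship[2->3]=1 ship[1->2]=1 ship[0->1]=1 prod=4 -> [30 3 1 1]
Step 9: demand=5,sold=1 ship[2->3]=1 ship[1->2]=1 ship[0->1]=1 prod=4 -> [33 3 1 1]
Step 10: demand=5,sold=1 ship[2->3]=1 ship[1->2]=1 ship[0->1]=1 prod=4 -> [36 3 1 1]
Step 11: demand=5,sold=1 ship[2->3]=1 ship[1->2]=1 ship[0->1]=1 prod=4 -> [39 3 1 1]
Step 12: demand=5,sold=1 ship[2->3]=1 ship[1->2]=1 ship[0->1]=1 prod=4 -> [42 3 1 1]
First stockout at step 7

7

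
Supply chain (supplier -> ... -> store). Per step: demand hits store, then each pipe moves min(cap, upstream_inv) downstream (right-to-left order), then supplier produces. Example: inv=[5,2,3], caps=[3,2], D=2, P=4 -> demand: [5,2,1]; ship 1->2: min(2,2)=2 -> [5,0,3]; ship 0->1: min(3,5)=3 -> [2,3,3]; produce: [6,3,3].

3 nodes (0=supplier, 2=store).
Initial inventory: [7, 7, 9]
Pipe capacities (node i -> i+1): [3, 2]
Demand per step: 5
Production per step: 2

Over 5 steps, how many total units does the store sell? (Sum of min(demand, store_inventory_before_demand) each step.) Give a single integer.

Answer: 17

Derivation:
Step 1: sold=5 (running total=5) -> [6 8 6]
Step 2: sold=5 (running total=10) -> [5 9 3]
Step 3: sold=3 (running total=13) -> [4 10 2]
Step 4: sold=2 (running total=15) -> [3 11 2]
Step 5: sold=2 (running total=17) -> [2 12 2]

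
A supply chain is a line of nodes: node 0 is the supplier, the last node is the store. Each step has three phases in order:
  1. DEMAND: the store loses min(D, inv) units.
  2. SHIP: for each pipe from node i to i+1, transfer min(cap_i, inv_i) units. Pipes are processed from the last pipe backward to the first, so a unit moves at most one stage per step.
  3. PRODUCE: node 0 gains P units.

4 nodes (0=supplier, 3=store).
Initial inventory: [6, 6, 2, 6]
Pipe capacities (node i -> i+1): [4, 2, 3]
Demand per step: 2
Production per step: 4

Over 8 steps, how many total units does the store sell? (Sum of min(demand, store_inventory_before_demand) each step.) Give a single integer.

Step 1: sold=2 (running total=2) -> [6 8 2 6]
Step 2: sold=2 (running total=4) -> [6 10 2 6]
Step 3: sold=2 (running total=6) -> [6 12 2 6]
Step 4: sold=2 (running total=8) -> [6 14 2 6]
Step 5: sold=2 (running total=10) -> [6 16 2 6]
Step 6: sold=2 (running total=12) -> [6 18 2 6]
Step 7: sold=2 (running total=14) -> [6 20 2 6]
Step 8: sold=2 (running total=16) -> [6 22 2 6]

Answer: 16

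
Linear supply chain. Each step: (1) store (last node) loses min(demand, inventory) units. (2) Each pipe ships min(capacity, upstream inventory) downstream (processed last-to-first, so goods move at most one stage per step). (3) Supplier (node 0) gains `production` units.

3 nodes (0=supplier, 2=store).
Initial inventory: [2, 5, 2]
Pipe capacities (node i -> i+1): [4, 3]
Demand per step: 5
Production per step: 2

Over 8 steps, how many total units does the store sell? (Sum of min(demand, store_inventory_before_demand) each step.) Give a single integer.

Step 1: sold=2 (running total=2) -> [2 4 3]
Step 2: sold=3 (running total=5) -> [2 3 3]
Step 3: sold=3 (running total=8) -> [2 2 3]
Step 4: sold=3 (running total=11) -> [2 2 2]
Step 5: sold=2 (running total=13) -> [2 2 2]
Step 6: sold=2 (running total=15) -> [2 2 2]
Step 7: sold=2 (running total=17) -> [2 2 2]
Step 8: sold=2 (running total=19) -> [2 2 2]

Answer: 19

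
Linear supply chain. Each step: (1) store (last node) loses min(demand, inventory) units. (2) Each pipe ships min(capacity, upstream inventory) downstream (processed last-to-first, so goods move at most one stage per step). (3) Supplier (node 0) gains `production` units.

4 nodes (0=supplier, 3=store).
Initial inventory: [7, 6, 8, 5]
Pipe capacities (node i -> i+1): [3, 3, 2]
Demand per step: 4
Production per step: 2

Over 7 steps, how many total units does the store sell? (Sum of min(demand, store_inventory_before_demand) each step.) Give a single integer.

Answer: 17

Derivation:
Step 1: sold=4 (running total=4) -> [6 6 9 3]
Step 2: sold=3 (running total=7) -> [5 6 10 2]
Step 3: sold=2 (running total=9) -> [4 6 11 2]
Step 4: sold=2 (running total=11) -> [3 6 12 2]
Step 5: sold=2 (running total=13) -> [2 6 13 2]
Step 6: sold=2 (running total=15) -> [2 5 14 2]
Step 7: sold=2 (running total=17) -> [2 4 15 2]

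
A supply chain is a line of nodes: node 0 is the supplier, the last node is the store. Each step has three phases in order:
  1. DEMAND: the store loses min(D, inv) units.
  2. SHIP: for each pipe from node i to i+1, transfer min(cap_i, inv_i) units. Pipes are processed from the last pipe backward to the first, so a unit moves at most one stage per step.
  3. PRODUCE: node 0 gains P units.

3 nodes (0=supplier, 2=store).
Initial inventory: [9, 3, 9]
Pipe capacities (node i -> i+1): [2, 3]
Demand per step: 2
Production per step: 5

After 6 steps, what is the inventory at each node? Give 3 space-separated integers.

Step 1: demand=2,sold=2 ship[1->2]=3 ship[0->1]=2 prod=5 -> inv=[12 2 10]
Step 2: demand=2,sold=2 ship[1->2]=2 ship[0->1]=2 prod=5 -> inv=[15 2 10]
Step 3: demand=2,sold=2 ship[1->2]=2 ship[0->1]=2 prod=5 -> inv=[18 2 10]
Step 4: demand=2,sold=2 ship[1->2]=2 ship[0->1]=2 prod=5 -> inv=[21 2 10]
Step 5: demand=2,sold=2 ship[1->2]=2 ship[0->1]=2 prod=5 -> inv=[24 2 10]
Step 6: demand=2,sold=2 ship[1->2]=2 ship[0->1]=2 prod=5 -> inv=[27 2 10]

27 2 10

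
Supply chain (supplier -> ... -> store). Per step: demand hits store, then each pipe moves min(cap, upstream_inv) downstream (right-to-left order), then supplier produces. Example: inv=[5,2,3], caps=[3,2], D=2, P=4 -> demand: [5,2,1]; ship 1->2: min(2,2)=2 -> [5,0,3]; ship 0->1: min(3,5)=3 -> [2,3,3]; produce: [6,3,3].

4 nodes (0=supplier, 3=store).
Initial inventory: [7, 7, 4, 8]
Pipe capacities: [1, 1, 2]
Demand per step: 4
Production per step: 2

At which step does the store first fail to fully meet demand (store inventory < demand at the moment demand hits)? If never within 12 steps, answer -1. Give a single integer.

Step 1: demand=4,sold=4 ship[2->3]=2 ship[1->2]=1 ship[0->1]=1 prod=2 -> [8 7 3 6]
Step 2: demand=4,sold=4 ship[2->3]=2 ship[1->2]=1 ship[0->1]=1 prod=2 -> [9 7 2 4]
Step 3: demand=4,sold=4 ship[2->3]=2 ship[1->2]=1 ship[0->1]=1 prod=2 -> [10 7 1 2]
Step 4: demand=4,sold=2 ship[2->3]=1 ship[1->2]=1 ship[0->1]=1 prod=2 -> [11 7 1 1]
Step 5: demand=4,sold=1 ship[2->3]=1 ship[1->2]=1 ship[0->1]=1 prod=2 -> [12 7 1 1]
Step 6: demand=4,sold=1 ship[2->3]=1 ship[1->2]=1 ship[0->1]=1 prod=2 -> [13 7 1 1]
Step 7: demand=4,sold=1 ship[2->3]=1 ship[1->2]=1 ship[0->1]=1 prod=2 -> [14 7 1 1]
Step 8: demand=4,sold=1 ship[2->3]=1 ship[1->2]=1 ship[0->1]=1 prod=2 -> [15 7 1 1]
Step 9: demand=4,sold=1 ship[2->3]=1 ship[1->2]=1 ship[0->1]=1 prod=2 -> [16 7 1 1]
Step 10: demand=4,sold=1 ship[2->3]=1 ship[1->2]=1 ship[0->1]=1 prod=2 -> [17 7 1 1]
Step 11: demand=4,sold=1 ship[2->3]=1 ship[1->2]=1 ship[0->1]=1 prod=2 -> [18 7 1 1]
Step 12: demand=4,sold=1 ship[2->3]=1 ship[1->2]=1 ship[0->1]=1 prod=2 -> [19 7 1 1]
First stockout at step 4

4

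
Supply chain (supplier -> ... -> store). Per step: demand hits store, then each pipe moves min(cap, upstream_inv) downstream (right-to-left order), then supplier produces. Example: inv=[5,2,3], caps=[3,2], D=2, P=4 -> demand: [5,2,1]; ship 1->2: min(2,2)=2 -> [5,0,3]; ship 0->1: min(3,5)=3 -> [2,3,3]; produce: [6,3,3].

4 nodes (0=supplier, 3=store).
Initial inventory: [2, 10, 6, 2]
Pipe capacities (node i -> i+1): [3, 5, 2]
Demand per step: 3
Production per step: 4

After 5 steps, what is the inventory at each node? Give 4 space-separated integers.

Step 1: demand=3,sold=2 ship[2->3]=2 ship[1->2]=5 ship[0->1]=2 prod=4 -> inv=[4 7 9 2]
Step 2: demand=3,sold=2 ship[2->3]=2 ship[1->2]=5 ship[0->1]=3 prod=4 -> inv=[5 5 12 2]
Step 3: demand=3,sold=2 ship[2->3]=2 ship[1->2]=5 ship[0->1]=3 prod=4 -> inv=[6 3 15 2]
Step 4: demand=3,sold=2 ship[2->3]=2 ship[1->2]=3 ship[0->1]=3 prod=4 -> inv=[7 3 16 2]
Step 5: demand=3,sold=2 ship[2->3]=2 ship[1->2]=3 ship[0->1]=3 prod=4 -> inv=[8 3 17 2]

8 3 17 2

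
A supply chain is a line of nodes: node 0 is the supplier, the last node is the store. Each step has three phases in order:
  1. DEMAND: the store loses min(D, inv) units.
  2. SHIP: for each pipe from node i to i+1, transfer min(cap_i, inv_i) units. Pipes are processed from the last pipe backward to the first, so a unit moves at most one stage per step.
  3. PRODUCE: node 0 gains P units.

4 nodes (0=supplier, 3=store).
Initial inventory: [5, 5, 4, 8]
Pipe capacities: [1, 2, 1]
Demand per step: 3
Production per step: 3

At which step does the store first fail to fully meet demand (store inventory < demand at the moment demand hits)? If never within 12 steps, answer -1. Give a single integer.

Step 1: demand=3,sold=3 ship[2->3]=1 ship[1->2]=2 ship[0->1]=1 prod=3 -> [7 4 5 6]
Step 2: demand=3,sold=3 ship[2->3]=1 ship[1->2]=2 ship[0->1]=1 prod=3 -> [9 3 6 4]
Step 3: demand=3,sold=3 ship[2->3]=1 ship[1->2]=2 ship[0->1]=1 prod=3 -> [11 2 7 2]
Step 4: demand=3,sold=2 ship[2->3]=1 ship[1->2]=2 ship[0->1]=1 prod=3 -> [13 1 8 1]
Step 5: demand=3,sold=1 ship[2->3]=1 ship[1->2]=1 ship[0->1]=1 prod=3 -> [15 1 8 1]
Step 6: demand=3,sold=1 ship[2->3]=1 ship[1->2]=1 ship[0->1]=1 prod=3 -> [17 1 8 1]
Step 7: demand=3,sold=1 ship[2->3]=1 ship[1->2]=1 ship[0->1]=1 prod=3 -> [19 1 8 1]
Step 8: demand=3,sold=1 ship[2->3]=1 ship[1->2]=1 ship[0->1]=1 prod=3 -> [21 1 8 1]
Step 9: demand=3,sold=1 ship[2->3]=1 ship[1->2]=1 ship[0->1]=1 prod=3 -> [23 1 8 1]
Step 10: demand=3,sold=1 ship[2->3]=1 ship[1->2]=1 ship[0->1]=1 prod=3 -> [25 1 8 1]
Step 11: demand=3,sold=1 ship[2->3]=1 ship[1->2]=1 ship[0->1]=1 prod=3 -> [27 1 8 1]
Step 12: demand=3,sold=1 ship[2->3]=1 ship[1->2]=1 ship[0->1]=1 prod=3 -> [29 1 8 1]
First stockout at step 4

4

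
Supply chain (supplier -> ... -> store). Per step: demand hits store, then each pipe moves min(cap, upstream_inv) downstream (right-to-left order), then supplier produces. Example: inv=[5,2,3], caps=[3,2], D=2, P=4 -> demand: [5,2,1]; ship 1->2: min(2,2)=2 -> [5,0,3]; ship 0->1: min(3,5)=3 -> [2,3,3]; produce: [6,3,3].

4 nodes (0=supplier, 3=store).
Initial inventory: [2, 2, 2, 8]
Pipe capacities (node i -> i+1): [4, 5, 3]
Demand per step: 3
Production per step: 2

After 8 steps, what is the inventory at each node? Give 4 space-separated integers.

Step 1: demand=3,sold=3 ship[2->3]=2 ship[1->2]=2 ship[0->1]=2 prod=2 -> inv=[2 2 2 7]
Step 2: demand=3,sold=3 ship[2->3]=2 ship[1->2]=2 ship[0->1]=2 prod=2 -> inv=[2 2 2 6]
Step 3: demand=3,sold=3 ship[2->3]=2 ship[1->2]=2 ship[0->1]=2 prod=2 -> inv=[2 2 2 5]
Step 4: demand=3,sold=3 ship[2->3]=2 ship[1->2]=2 ship[0->1]=2 prod=2 -> inv=[2 2 2 4]
Step 5: demand=3,sold=3 ship[2->3]=2 ship[1->2]=2 ship[0->1]=2 prod=2 -> inv=[2 2 2 3]
Step 6: demand=3,sold=3 ship[2->3]=2 ship[1->2]=2 ship[0->1]=2 prod=2 -> inv=[2 2 2 2]
Step 7: demand=3,sold=2 ship[2->3]=2 ship[1->2]=2 ship[0->1]=2 prod=2 -> inv=[2 2 2 2]
Step 8: demand=3,sold=2 ship[2->3]=2 ship[1->2]=2 ship[0->1]=2 prod=2 -> inv=[2 2 2 2]

2 2 2 2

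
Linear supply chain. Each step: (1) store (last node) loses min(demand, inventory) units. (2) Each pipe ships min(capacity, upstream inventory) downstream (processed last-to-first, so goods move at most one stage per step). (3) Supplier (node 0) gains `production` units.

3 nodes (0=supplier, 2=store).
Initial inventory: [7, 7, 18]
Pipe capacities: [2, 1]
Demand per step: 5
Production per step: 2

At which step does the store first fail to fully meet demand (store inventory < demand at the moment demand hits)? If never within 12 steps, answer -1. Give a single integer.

Step 1: demand=5,sold=5 ship[1->2]=1 ship[0->1]=2 prod=2 -> [7 8 14]
Step 2: demand=5,sold=5 ship[1->2]=1 ship[0->1]=2 prod=2 -> [7 9 10]
Step 3: demand=5,sold=5 ship[1->2]=1 ship[0->1]=2 prod=2 -> [7 10 6]
Step 4: demand=5,sold=5 ship[1->2]=1 ship[0->1]=2 prod=2 -> [7 11 2]
Step 5: demand=5,sold=2 ship[1->2]=1 ship[0->1]=2 prod=2 -> [7 12 1]
Step 6: demand=5,sold=1 ship[1->2]=1 ship[0->1]=2 prod=2 -> [7 13 1]
Step 7: demand=5,sold=1 ship[1->2]=1 ship[0->1]=2 prod=2 -> [7 14 1]
Step 8: demand=5,sold=1 ship[1->2]=1 ship[0->1]=2 prod=2 -> [7 15 1]
Step 9: demand=5,sold=1 ship[1->2]=1 ship[0->1]=2 prod=2 -> [7 16 1]
Step 10: demand=5,sold=1 ship[1->2]=1 ship[0->1]=2 prod=2 -> [7 17 1]
Step 11: demand=5,sold=1 ship[1->2]=1 ship[0->1]=2 prod=2 -> [7 18 1]
Step 12: demand=5,sold=1 ship[1->2]=1 ship[0->1]=2 prod=2 -> [7 19 1]
First stockout at step 5

5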